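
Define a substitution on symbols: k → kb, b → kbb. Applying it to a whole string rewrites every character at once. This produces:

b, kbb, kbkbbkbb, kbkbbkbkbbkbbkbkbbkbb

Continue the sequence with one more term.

kbkbbkbkbbkbbkbkbbkbkbbkbbkbkbbkbbkbkbbkbkbbkbbkbkbbkbb

Replace each of the 21 characters of kbkbbkbkbbkbbkbkbbkbb in place — kb kbb kb kbb kbb kb kbb kb kbb kbb kb kbb kbb kb kbb kb kbb kbb kb kbb kbb — and concatenate.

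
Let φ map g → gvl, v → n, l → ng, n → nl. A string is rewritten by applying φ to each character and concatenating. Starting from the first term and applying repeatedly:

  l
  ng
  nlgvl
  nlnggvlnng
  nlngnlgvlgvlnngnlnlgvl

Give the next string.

Rewriting the 22 symbols of nlngnlgvlgvlnngnlnlgvl one by one yields nl ng nl gvl nl ng gvl n ng gvl n ng nl nl gvl nl ng nl ng gvl n ng; concatenated:

nlngnlgvlnlnggvlnnggvlnngnlnlgvlnlngnlnggvlnng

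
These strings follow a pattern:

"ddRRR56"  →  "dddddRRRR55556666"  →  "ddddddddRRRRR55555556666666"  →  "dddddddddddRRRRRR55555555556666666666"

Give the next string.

Term n consists of 3n-1 d's, followed by n+2 R's, followed by 3n-2 5's, followed by 3n-2 6's (n = 1, 2, …).
Setting n = 5 gives 14, 7, 13, 13 characters in each block.

ddddddddddddddRRRRRRR55555555555556666666666666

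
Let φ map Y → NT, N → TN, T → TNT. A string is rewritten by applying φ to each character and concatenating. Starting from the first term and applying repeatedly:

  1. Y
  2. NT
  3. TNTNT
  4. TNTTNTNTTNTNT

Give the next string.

φ(TNTTNTNTTNTNT) expands symbol-by-symbol to TNT TN TNT TNT TN TNT TN TNT TNT TN TNT TN TNT; joining the 13 pieces gives the next term.

TNTTNTNTTNTTNTNTTNTNTTNTTNTNTTNTNT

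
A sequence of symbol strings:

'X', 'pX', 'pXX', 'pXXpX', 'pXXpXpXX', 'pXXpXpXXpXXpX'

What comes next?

pXXpXpXXpXXpXpXXpXpXX

This is a Fibonacci-style word recurrence s(k) = s(k−1)·s(k−2): e.g. pX·X = pXX.
So term 7 is pXXpXpXXpXXpX·pXXpXpXX.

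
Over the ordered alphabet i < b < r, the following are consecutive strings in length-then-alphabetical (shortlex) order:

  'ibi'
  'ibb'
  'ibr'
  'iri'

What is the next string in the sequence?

irb

The successor of iri increments the rightmost position that isn't already r and resets every position after it to i.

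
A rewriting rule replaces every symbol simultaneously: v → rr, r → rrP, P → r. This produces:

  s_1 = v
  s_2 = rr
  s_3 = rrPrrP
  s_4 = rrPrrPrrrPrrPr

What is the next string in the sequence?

Rewriting the 14 symbols of rrPrrPrrrPrrPr one by one yields rrP rrP r rrP rrP r rrP rrP rrP r rrP rrP r rrP; concatenated:

rrPrrPrrrPrrPrrrPrrPrrPrrrPrrPrrrP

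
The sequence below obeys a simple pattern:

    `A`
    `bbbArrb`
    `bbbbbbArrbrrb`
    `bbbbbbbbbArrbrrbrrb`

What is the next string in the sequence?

Each term wraps the previous one in bbb on the left and rrb on the right.
Applying this once more to bbbbbbbbbArrbrrbrrb:

bbbbbbbbbbbbArrbrrbrrbrrb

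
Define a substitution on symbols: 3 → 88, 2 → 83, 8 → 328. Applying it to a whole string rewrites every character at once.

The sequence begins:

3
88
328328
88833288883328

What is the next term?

328328328888883328328328328888883328

φ(88833288883328) expands symbol-by-symbol to 328 328 328 88 88 83 328 328 328 328 88 88 83 328; joining the 14 pieces gives the next term.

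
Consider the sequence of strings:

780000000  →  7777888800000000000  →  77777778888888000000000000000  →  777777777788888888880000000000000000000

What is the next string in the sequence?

Reading off run lengths: 7 runs 1, 4, 7, 10; 8 runs 1, 4, 7, 10; 0 runs 7, 11, 15, 19 — each is linear in n (n = 1, 2, …).
For the next term, n = 5, so the run lengths are 13, 13, 23.

7777777777777888888888888800000000000000000000000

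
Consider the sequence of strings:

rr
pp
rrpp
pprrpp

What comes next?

rrpppprrpp

From term 3 onward, concatenate the second-to-last term with the last: rr·pp = rrpp, pp·rrpp = pprrpp, …
So term 5 is rrpp·pprrpp.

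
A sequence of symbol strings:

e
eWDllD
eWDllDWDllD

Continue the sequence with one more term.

Each term is the previous one with WDllD appended.
So the next term is eWDllDWDllD·WDllD.

eWDllDWDllDWDllD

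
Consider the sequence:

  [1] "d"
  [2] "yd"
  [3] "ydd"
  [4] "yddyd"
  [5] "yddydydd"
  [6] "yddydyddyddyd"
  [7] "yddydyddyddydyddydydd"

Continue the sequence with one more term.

yddydyddyddydyddydyddyddydyddyddyd

Each term (from the third on) is the previous term followed by the one before it: term 3 = yd·d = ydd.
Continuing: yddydyddyddydyddydydd · yddydyddyddyd gives term 8.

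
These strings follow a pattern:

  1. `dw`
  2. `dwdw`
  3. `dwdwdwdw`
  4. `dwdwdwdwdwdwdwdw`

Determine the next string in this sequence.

dwdwdwdwdwdwdwdwdwdwdwdwdwdwdwdw

s(k+1) = s(k)·s(k) — each term doubles the last.
One more doubling of dwdwdwdwdwdwdwdw gives the answer.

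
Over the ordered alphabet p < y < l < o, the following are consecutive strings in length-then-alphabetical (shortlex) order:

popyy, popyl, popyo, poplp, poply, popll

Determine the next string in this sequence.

poplo

The successor of popll increments the rightmost position that isn't already o and resets every position after it to p.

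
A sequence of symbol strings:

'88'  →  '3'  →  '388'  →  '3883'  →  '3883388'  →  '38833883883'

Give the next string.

388338838833883388

Each term (from the third on) is the previous term followed by the one before it: term 3 = 3·88 = 388.
The next term joins 38833883883 and 3883388.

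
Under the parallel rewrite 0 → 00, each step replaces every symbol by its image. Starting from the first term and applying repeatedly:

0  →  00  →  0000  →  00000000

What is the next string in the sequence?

Expanding 00000000: 0→00, 0→00, 0→00, 0→00, 0→00, 0→00, 0→00, 0→00. Concatenated: 00 00 00 00 00 00 00 00.

0000000000000000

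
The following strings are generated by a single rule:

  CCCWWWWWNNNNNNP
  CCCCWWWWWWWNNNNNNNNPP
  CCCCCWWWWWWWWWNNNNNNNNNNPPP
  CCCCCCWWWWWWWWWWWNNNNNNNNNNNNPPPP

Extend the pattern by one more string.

Each string has the form C^{n+1} W^{2n+1} N^{2n+2} P^{n-1}, where the shown terms are n = 2, 3, 4, 5.
Setting n = 6 gives 7, 13, 14, 5 characters in each block.

CCCCCCCWWWWWWWWWWWWWNNNNNNNNNNNNNNPPPPP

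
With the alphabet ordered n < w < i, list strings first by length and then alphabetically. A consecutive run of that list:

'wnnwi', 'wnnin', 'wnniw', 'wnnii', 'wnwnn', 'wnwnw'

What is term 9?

wnwww

Continuing the enumeration 3 steps past wnwnw: wnwnw → wnwni → wnwwn → (answer).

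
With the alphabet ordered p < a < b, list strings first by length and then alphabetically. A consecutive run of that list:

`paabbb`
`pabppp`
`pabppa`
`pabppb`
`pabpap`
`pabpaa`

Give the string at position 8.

Advancing 2 positions from pabpaa through pabpaa → pabpab reaches term 8.

pabpbp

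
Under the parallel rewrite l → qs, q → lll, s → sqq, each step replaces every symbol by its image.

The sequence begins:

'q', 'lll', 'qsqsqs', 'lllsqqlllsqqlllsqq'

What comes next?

qsqsqssqqllllllqsqsqssqqllllllqsqsqssqqllllll

φ(lllsqqlllsqqlllsqq) expands symbol-by-symbol to qs qs qs sqq lll lll qs qs qs sqq lll lll qs qs qs sqq lll lll; joining the 18 pieces gives the next term.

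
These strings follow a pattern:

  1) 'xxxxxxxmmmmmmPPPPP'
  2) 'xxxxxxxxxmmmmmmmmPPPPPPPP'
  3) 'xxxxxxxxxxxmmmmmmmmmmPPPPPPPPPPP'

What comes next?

Reading off run lengths: x runs 7, 9, 11; m runs 6, 8, 10; P runs 5, 8, 11 — each is linear in n, where the shown terms are n = 2, 3, 4.
For the next term, n = 5, so the run lengths are 13, 12, 14.

xxxxxxxxxxxxxmmmmmmmmmmmmPPPPPPPPPPPPPP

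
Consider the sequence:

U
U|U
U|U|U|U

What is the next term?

U|U|U|U|U|U|U|U

Every step duplicates the string with '|' between the halves.
So the next term is two copies of U|U|U|U with '|' between the halves.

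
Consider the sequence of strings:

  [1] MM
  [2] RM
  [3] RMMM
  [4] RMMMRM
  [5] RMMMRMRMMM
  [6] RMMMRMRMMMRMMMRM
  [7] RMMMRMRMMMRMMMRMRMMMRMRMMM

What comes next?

RMMMRMRMMMRMMMRMRMMMRMRMMMRMMMRMRMMMRMMMRM

From term 3 onward, concatenate the last term with the second-to-last: RM·MM = RMMM, RMMM·RM = RMMMRM, …
Continuing: RMMMRMRMMMRMMMRMRMMMRMRMMM · RMMMRMRMMMRMMMRM gives term 8.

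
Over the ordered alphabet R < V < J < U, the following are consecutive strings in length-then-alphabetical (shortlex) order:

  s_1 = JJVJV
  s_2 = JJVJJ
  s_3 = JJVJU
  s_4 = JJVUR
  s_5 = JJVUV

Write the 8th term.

JJJRR

Continuing the enumeration 3 steps past JJVUV: JJVUV → JJVUJ → JJVUU → (answer).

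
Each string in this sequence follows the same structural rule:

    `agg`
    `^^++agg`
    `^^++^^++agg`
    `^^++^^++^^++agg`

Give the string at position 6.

^^++^^++^^++^^++^^++agg

Each term is the previous one with ^^++ prepended.
From ^^++^^++^^++agg, 2 further steps: ^^++^^++^^++agg → ^^++^^++^^++^^++agg → (answer).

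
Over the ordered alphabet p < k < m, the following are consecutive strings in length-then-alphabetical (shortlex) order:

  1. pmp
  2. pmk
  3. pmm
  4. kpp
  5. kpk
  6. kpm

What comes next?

kkp

Treat kpm as a base-3 numeral over the given alphabet and add one, carrying through any trailing m's.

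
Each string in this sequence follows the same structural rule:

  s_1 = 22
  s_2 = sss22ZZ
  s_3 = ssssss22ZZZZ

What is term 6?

sssssssssssssss22ZZZZZZZZZZ

Each term wraps the previous one in sss on the left and ZZ on the right.
From ssssss22ZZZZ, 3 further steps: ssssss22ZZZZ → sssssssss22ZZZZZZ → ssssssssssss22ZZZZZZZZ → (answer).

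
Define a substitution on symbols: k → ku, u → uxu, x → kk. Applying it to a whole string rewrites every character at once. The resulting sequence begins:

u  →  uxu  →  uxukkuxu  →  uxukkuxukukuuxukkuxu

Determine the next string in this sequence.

Rewriting the 20 symbols of uxukkuxukukuuxukkuxu one by one yields uxu kk uxu ku ku uxu kk uxu ku uxu ku uxu uxu kk uxu ku ku uxu kk uxu; concatenated:

uxukkuxukukuuxukkuxukuuxukuuxuuxukkuxukukuuxukkuxu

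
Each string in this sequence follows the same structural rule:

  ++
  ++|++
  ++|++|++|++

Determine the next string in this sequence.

s(k+1) = s(k)·|·s(k) — each term doubles the last with '|' between the halves.
Doubling ++|++|++|++ with '|' between the halves:

++|++|++|++|++|++|++|++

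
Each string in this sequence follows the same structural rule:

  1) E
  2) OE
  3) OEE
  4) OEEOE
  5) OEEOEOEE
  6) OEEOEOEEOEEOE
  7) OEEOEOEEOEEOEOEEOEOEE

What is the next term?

OEEOEOEEOEEOEOEEOEOEEOEEOEOEEOEEOE

Each term (from the third on) is the previous term followed by the one before it: term 3 = OE·E = OEE.
So term 8 is OEEOEOEEOEEOEOEEOEOEE·OEEOEOEEOEEOE.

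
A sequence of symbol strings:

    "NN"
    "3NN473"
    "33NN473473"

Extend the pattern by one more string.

333NN473473473

Each term wraps the previous one in 3 on the left and 473 on the right.
So the next term is 3·33NN473473·473.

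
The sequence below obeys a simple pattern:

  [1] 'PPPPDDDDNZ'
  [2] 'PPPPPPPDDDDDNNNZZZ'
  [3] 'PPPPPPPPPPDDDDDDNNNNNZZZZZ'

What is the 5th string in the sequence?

PPPPPPPPPPPPPPPPDDDDDDDDNNNNNNNNNZZZZZZZZZ

Reading off run lengths: P runs 4, 7, 10; D runs 4, 5, 6; N runs 1, 3, 5; Z runs 1, 3, 5 — each is linear in n (n = 1, 2, …).
At n = 5 the blocks have lengths 16, 8, 9, 9.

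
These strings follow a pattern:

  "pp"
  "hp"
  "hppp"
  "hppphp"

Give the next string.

From term 3 onward, concatenate the last term with the second-to-last: hp·pp = hppp, hppp·hp = hppphp, …
So term 5 is hppphp·hppp.

hppphphppp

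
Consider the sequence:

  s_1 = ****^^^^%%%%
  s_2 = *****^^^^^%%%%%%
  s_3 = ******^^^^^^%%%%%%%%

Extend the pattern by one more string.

*******^^^^^^^%%%%%%%%%%

The n-th term is n+2 *'s then n+2 ^'s then 2n %'s, where the shown terms are n = 2, 3, 4.
At n = 5 the blocks have lengths 7, 7, 10.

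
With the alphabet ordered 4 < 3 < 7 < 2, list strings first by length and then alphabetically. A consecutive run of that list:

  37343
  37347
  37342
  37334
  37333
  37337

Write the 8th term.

Continuing the enumeration 2 steps past 37337: 37337 → 37332 → (answer).

37374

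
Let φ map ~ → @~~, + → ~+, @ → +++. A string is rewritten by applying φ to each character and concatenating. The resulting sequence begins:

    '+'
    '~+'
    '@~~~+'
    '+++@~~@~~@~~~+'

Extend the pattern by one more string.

Rewriting the 14 symbols of +++@~~@~~@~~~+ one by one yields ~+ ~+ ~+ +++ @~~ @~~ +++ @~~ @~~ +++ @~~ @~~ @~~ ~+; concatenated:

~+~+~++++@~~@~~+++@~~@~~+++@~~@~~@~~~+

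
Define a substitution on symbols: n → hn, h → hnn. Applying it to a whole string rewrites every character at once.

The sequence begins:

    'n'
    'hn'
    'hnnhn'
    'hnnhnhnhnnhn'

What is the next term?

hnnhnhnhnnhnhnnhnhnnhnhnhnnhn

Rewriting each symbol of hnnhnhnhnnhn: h→hnn, n→hn, n→hn, h→hnn, n→hn, h→hnn, n→hn, h→hnn, n→hn, n→hn, h→hnn, n→hn, which concatenates to hnn hn hn hnn hn hnn hn hnn hn hn hnn hn.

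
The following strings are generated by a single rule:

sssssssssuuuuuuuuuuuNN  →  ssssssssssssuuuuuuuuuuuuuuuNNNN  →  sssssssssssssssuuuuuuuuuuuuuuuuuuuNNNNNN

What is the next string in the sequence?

ssssssssssssssssssuuuuuuuuuuuuuuuuuuuuuuuNNNNNNNN

Term n consists of 3n+3 s's, followed by 4n+3 u's, followed by 2n-2 N's, where the shown terms are n = 2, 3, 4.
For the next term, n = 5, so the run lengths are 18, 23, 8.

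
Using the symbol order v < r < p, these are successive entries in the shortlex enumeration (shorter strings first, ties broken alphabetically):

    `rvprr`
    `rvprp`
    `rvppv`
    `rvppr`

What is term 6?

Stepping forward 2 times from rvppr: rvppr → rvppp, then the target.

rrvvv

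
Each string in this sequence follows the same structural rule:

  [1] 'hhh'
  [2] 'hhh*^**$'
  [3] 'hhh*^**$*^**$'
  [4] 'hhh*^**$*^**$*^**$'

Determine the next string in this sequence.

Each term is the previous one with *^**$ appended.
Applying this once more to hhh*^**$*^**$*^**$:

hhh*^**$*^**$*^**$*^**$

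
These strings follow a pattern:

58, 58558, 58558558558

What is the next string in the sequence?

s(k+1) = s(k)·5·s(k) — each term doubles the last with '5' between the halves.
Doubling 58558558558 with '5' between the halves:

58558558558558558558558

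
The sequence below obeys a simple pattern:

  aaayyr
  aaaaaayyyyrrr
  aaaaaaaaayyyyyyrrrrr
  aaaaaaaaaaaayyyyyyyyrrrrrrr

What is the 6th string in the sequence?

aaaaaaaaaaaaaaaaaayyyyyyyyyyyyrrrrrrrrrrr

Each string has the form a^{3n} y^{2n} r^{2n-1} (n = 1, 2, …).
At n = 6 the blocks have lengths 18, 12, 11.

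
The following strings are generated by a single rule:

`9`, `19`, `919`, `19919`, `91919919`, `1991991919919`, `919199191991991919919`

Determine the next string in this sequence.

This is a Fibonacci-style word recurrence s(k) = s(k−2)·s(k−1): e.g. 9·19 = 919.
Continuing: 1991991919919 · 919199191991991919919 gives term 8.

1991991919919919199191991991919919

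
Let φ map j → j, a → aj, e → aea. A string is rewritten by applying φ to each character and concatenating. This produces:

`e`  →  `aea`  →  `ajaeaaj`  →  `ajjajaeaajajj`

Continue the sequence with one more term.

Replace each of the 13 characters of ajjajaeaajajj in place — aj j j aj j aj aea aj aj j aj j j — and concatenate.

ajjjajjajaeaajajjajjj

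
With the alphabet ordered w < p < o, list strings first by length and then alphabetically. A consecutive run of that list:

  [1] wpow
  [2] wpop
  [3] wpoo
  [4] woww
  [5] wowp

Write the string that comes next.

wowo

Find the rightmost character of wowp below o, bump it to the next letter, and reset everything to its right to w.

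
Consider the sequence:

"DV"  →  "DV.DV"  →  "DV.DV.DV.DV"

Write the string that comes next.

Every step duplicates the string with '.' between the halves.
One more doubling of DV.DV.DV.DV gives the answer.

DV.DV.DV.DV.DV.DV.DV.DV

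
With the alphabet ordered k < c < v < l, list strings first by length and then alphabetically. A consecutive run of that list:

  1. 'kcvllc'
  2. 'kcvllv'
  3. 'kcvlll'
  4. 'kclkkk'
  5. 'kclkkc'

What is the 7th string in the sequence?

Advancing 2 positions from kclkkc through kclkkc → kclkkv reaches term 7.

kclkkl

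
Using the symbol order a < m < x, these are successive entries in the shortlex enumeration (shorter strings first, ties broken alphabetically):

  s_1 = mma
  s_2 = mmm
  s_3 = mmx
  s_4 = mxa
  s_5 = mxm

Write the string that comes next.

mxx

Find the rightmost character of mxm below x, bump it to the next letter, and reset everything to its right to a.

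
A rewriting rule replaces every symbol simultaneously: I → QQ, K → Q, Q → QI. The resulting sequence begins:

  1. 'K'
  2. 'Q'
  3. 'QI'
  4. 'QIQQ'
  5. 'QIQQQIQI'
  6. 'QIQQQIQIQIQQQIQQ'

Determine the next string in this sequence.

QIQQQIQIQIQQQIQQQIQQQIQIQIQQQIQI

φ(QIQQQIQIQIQQQIQQ) expands symbol-by-symbol to QI QQ QI QI QI QQ QI QQ QI QQ QI QI QI QQ QI QI; joining the 16 pieces gives the next term.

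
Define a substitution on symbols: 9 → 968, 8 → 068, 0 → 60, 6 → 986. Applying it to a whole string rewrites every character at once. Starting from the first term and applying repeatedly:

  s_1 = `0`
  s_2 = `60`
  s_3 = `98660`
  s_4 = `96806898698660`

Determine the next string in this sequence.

φ(96806898698660) expands symbol-by-symbol to 968 986 068 60 986 068 968 068 986 968 068 986 986 60; joining the 14 pieces gives the next term.

9689860686098606896806898696806898698660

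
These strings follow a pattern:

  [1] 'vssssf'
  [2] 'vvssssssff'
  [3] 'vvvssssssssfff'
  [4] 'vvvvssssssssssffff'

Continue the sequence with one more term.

Reading off run lengths: v runs 1, 2, 3, 4; s runs 4, 6, 8, 10; f runs 1, 2, 3, 4 — each is linear in n, where the shown terms are n = 2, 3, 4, 5.
Setting n = 6 gives 5, 12, 5 characters in each block.

vvvvvssssssssssssfffff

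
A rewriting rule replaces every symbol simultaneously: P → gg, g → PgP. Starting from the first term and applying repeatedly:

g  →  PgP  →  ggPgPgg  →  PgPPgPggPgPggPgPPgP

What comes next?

ggPgPggggPgPggPgPPgPggPgPggPgPPgPggPgPggggPgPgg

Applying the rule to each of the 19 symbols of PgPPgPggPgPggPgPPgP gives the pieces gg PgP gg gg PgP gg PgP PgP gg PgP gg PgP PgP gg PgP gg gg PgP gg, which concatenate to the answer.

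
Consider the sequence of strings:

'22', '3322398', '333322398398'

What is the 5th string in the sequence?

3333333322398398398398

s(k+1) = 33·s(k)·398, so each term gains 33 as a prefix and 398 as a suffix.
From 333322398398, 2 further steps: 333322398398 → 33333322398398398 → (answer).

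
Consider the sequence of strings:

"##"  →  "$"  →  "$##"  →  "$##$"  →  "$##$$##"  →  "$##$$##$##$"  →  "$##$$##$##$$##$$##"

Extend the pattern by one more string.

From term 3 onward, concatenate the last term with the second-to-last: $·## = $##, $##·$ = $##$, …
Continuing: $##$$##$##$$##$$## · $##$$##$##$ gives term 8.

$##$$##$##$$##$$##$##$$##$##$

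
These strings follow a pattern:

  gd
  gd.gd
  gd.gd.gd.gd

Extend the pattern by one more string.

s(k+1) = s(k)·.·s(k) — each term doubles the last with '.' between the halves.
Doubling gd.gd.gd.gd with '.' between the halves:

gd.gd.gd.gd.gd.gd.gd.gd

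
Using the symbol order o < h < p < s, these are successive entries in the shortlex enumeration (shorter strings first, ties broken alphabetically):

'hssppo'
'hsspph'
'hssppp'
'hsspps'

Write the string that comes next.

hsspso

The successor of hsspps increments the rightmost position that isn't already s and resets every position after it to o.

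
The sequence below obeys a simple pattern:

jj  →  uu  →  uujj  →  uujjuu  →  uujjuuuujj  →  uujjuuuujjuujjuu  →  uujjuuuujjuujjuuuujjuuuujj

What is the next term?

uujjuuuujjuujjuuuujjuuuujjuujjuuuujjuujjuu

This is a Fibonacci-style word recurrence s(k) = s(k−1)·s(k−2): e.g. uu·jj = uujj.
The next term joins uujjuuuujjuujjuuuujjuuuujj and uujjuuuujjuujjuu.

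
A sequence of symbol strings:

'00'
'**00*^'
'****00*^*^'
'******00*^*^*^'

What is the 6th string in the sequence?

Each term wraps the previous one in ** on the left and *^ on the right.
From ******00*^*^*^, 2 further steps: ******00*^*^*^ → ********00*^*^*^*^ → (answer).

**********00*^*^*^*^*^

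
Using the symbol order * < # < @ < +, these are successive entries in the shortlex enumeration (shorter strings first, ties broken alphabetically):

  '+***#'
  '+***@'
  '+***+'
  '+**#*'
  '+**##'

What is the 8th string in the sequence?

Continuing the enumeration 3 steps past +**##: +**## → +**#@ → +**#+ → (answer).

+**@*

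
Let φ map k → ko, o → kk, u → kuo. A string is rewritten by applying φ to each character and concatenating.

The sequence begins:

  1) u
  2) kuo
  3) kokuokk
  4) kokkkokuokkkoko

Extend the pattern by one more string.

kokkkokokokkkokuokkkokokokkkokk

Replace each of the 15 characters of kokkkokuokkkoko in place — ko kk ko ko ko kk ko kuo kk ko ko ko kk ko kk — and concatenate.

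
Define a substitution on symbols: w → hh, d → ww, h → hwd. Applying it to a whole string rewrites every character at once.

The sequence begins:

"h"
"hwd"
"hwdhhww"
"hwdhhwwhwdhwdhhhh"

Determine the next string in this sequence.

hwdhhwwhwdhwdhhhhhwdhhwwhwdhhwwhwdhwdhwdhwd

Applying the rule to each of the 17 symbols of hwdhhwwhwdhwdhhhh gives the pieces hwd hh ww hwd hwd hh hh hwd hh ww hwd hh ww hwd hwd hwd hwd, which concatenate to the answer.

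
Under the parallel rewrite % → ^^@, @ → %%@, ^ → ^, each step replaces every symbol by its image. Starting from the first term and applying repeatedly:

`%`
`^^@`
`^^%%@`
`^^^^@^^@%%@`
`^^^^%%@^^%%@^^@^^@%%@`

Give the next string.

Rewriting the 21 symbols of ^^^^%%@^^%%@^^@^^@%%@ one by one yields ^ ^ ^ ^ ^^@ ^^@ %%@ ^ ^ ^^@ ^^@ %%@ ^ ^ %%@ ^ ^ %%@ ^^@ ^^@ %%@; concatenated:

^^^^^^@^^@%%@^^^^@^^@%%@^^%%@^^%%@^^@^^@%%@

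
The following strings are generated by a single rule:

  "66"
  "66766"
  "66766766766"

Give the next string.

Every step duplicates the string with '7' between the halves.
One more doubling of 66766766766 gives the answer.

66766766766766766766766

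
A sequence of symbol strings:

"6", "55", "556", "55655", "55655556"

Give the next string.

This is a Fibonacci-style word recurrence s(k) = s(k−1)·s(k−2): e.g. 55·6 = 556.
The next term joins 55655556 and 55655.

5565555655655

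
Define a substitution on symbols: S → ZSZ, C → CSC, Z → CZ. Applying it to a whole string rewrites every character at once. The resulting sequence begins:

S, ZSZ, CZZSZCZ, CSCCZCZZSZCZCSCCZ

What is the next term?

CSCZSZCSCCSCCZCSCCZCZZSZCZCSCCZCSCZSZCSCCSCCZ

φ(CSCCZCZZSZCZCSCCZ) expands symbol-by-symbol to CSC ZSZ CSC CSC CZ CSC CZ CZ ZSZ CZ CSC CZ CSC ZSZ CSC CSC CZ; joining the 17 pieces gives the next term.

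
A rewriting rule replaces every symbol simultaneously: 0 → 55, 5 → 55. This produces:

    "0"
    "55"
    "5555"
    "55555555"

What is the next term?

5555555555555555

Apply φ to 55555555 symbol by symbol: 5→55, 5→55, 5→55, 5→55, 5→55, 5→55, 5→55, 5→55; joined: 55 55 55 55 55 55 55 55.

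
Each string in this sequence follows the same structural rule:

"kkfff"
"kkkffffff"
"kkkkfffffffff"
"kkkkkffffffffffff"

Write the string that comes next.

The n-th term is n+1 k's then 3n f's (n = 1, 2, …).
At n = 5 the blocks have lengths 6, 15.

kkkkkkfffffffffffffff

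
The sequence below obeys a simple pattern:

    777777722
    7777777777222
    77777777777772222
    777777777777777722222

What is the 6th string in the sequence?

77777777777777777777772222222

Reading off run lengths: 7 runs 7, 10, 13, 16; 2 runs 2, 3, 4, 5 — each is linear in n, where the shown terms are n = 2, 3, 4, 5.
At n = 7 the blocks have lengths 22, 7.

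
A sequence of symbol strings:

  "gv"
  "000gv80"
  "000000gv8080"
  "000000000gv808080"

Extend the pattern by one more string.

s(k+1) = 000·s(k)·80, so each term gains 000 as a prefix and 80 as a suffix.
Applying this once more to 000000000gv808080:

000000000000gv80808080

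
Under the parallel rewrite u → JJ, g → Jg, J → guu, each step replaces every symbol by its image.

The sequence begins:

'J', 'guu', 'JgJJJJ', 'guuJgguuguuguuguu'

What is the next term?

φ(guuJgguuguuguuguu) expands symbol-by-symbol to Jg JJ JJ guu Jg Jg JJ JJ Jg JJ JJ Jg JJ JJ Jg JJ JJ; joining the 17 pieces gives the next term.

JgJJJJguuJgJgJJJJJgJJJJJgJJJJJgJJJJ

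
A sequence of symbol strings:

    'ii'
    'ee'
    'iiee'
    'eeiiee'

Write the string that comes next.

This is a Fibonacci-style word recurrence s(k) = s(k−2)·s(k−1): e.g. ii·ee = iiee.
Continuing: iiee · eeiiee gives term 5.

iieeeeiiee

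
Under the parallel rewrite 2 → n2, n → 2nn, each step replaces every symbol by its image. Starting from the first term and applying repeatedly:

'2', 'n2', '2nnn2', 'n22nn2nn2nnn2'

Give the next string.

2nnn2n22nn2nnn22nn2nnn22nn2nn2nnn2

Applying the rule to each of the 13 symbols of n22nn2nn2nnn2 gives the pieces 2nn n2 n2 2nn 2nn n2 2nn 2nn n2 2nn 2nn 2nn n2, which concatenate to the answer.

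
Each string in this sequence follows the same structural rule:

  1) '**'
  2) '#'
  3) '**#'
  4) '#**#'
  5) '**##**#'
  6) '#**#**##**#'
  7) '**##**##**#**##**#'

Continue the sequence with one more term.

From term 3 onward, concatenate the second-to-last term with the last: **·# = **#, #·**# = #**#, …
The next term joins #**#**##**# and **##**##**#**##**#.

#**#**##**#**##**##**#**##**#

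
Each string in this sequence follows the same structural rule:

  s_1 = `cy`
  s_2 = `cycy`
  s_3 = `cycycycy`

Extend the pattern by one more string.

cycycycycycycycy

s(k+1) = s(k)·s(k) — each term doubles the last.
One more doubling of cycycycy gives the answer.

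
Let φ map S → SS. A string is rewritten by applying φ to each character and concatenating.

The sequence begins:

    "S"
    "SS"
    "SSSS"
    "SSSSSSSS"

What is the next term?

Rewriting each symbol of SSSSSSSS: S→SS, S→SS, S→SS, S→SS, S→SS, S→SS, S→SS, S→SS, which concatenates to SS SS SS SS SS SS SS SS.

SSSSSSSSSSSSSSSS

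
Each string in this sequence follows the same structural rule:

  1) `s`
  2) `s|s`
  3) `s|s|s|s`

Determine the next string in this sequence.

Every step duplicates the string with '|' between the halves.
One more doubling of s|s|s|s gives the answer.

s|s|s|s|s|s|s|s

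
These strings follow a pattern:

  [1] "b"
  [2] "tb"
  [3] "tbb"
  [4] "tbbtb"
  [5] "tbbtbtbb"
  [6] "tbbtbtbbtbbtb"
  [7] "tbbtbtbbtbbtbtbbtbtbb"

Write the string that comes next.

tbbtbtbbtbbtbtbbtbtbbtbbtbtbbtbbtb

Each term (from the third on) is the previous term followed by the one before it: term 3 = tb·b = tbb.
Continuing: tbbtbtbbtbbtbtbbtbtbb · tbbtbtbbtbbtb gives term 8.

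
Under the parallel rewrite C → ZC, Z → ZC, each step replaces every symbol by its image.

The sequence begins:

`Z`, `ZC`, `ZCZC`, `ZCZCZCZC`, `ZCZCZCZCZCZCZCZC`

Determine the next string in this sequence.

ZCZCZCZCZCZCZCZCZCZCZCZCZCZCZCZC

Replace each of the 16 characters of ZCZCZCZCZCZCZCZC in place — ZC ZC ZC ZC ZC ZC ZC ZC ZC ZC ZC ZC ZC ZC ZC ZC — and concatenate.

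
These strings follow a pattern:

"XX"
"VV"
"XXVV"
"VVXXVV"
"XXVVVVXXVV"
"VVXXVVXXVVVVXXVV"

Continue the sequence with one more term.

Each term (from the third on) is the two preceding terms concatenated in order: term 3 = XX·VV = XXVV.
So term 7 is XXVVVVXXVV·VVXXVVXXVVVVXXVV.

XXVVVVXXVVVVXXVVXXVVVVXXVV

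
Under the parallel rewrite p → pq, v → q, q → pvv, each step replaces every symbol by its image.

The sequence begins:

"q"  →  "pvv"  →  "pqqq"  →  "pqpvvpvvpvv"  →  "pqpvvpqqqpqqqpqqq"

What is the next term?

pqpvvpqqqpqpvvpvvpvvpqpvvpvvpvvpqpvvpvvpvv

Applying the rule to each of the 17 symbols of pqpvvpqqqpqqqpqqq gives the pieces pq pvv pq q q pq pvv pvv pvv pq pvv pvv pvv pq pvv pvv pvv, which concatenate to the answer.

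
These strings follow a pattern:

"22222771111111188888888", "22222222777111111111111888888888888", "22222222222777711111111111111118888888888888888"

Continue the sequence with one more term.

The n-th term is 3n-1 2's then n 7's then 4n 1's then 4n 8's, where the shown terms are n = 2, 3, 4.
For the next term, n = 5, so the run lengths are 14, 5, 20, 20.

22222222222222777771111111111111111111188888888888888888888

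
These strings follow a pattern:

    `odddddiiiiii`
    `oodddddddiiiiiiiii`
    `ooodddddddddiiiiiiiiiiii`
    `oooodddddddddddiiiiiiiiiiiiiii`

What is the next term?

Term n consists of n o's, followed by 2n+3 d's, followed by 3n+3 i's (n = 1, 2, …).
Setting n = 5 gives 5, 13, 18 characters in each block.

ooooodddddddddddddiiiiiiiiiiiiiiiiii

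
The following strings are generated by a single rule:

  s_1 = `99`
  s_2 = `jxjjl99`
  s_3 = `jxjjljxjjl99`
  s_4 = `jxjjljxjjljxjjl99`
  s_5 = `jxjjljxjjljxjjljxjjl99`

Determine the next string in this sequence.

Every step adds jxjjl at the front: s(k+1) = jxjjl·s(k).
Applying this once more to jxjjljxjjljxjjljxjjl99:

jxjjljxjjljxjjljxjjljxjjl99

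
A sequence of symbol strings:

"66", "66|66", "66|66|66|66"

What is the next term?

66|66|66|66|66|66|66|66

Every step duplicates the string with '|' between the halves.
One more doubling of 66|66|66|66 gives the answer.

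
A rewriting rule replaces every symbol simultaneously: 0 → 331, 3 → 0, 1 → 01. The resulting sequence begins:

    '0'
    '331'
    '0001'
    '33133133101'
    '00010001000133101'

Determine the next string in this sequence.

Rewriting the 17 symbols of 00010001000133101 one by one yields 331 331 331 01 331 331 331 01 331 331 331 01 0 0 01 331 01; concatenated:

331331331013313313310133133133101000133101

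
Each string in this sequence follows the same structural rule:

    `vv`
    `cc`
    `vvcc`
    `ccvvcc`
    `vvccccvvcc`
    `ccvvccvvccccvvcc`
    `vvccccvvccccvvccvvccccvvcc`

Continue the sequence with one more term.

ccvvccvvccccvvccvvccccvvccccvvccvvccccvvcc

Each term (from the third on) is the two preceding terms concatenated in order: term 3 = vv·cc = vvcc.
The next term joins ccvvccvvccccvvcc and vvccccvvccccvvccvvccccvvcc.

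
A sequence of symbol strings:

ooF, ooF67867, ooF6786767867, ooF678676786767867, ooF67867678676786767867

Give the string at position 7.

The strings grow by a fixed suffix 67867 each time.
From ooF67867678676786767867, 2 further steps: ooF67867678676786767867 → ooF6786767867678676786767867 → (answer).

ooF678676786767867678676786767867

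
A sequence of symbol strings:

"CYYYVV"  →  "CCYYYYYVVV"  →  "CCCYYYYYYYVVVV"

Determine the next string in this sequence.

Reading off run lengths: C runs 1, 2, 3; Y runs 3, 5, 7; V runs 2, 3, 4 — each is linear in n, where the shown terms are n = 2, 3, 4.
At n = 5 the blocks have lengths 4, 9, 5.

CCCCYYYYYYYYYVVVVV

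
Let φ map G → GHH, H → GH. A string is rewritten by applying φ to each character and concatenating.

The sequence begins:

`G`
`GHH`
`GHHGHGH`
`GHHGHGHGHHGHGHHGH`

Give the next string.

Rewriting the 17 symbols of GHHGHGHGHHGHGHHGH one by one yields GHH GH GH GHH GH GHH GH GHH GH GH GHH GH GHH GH GH GHH GH; concatenated:

GHHGHGHGHHGHGHHGHGHHGHGHGHHGHGHHGHGHGHHGH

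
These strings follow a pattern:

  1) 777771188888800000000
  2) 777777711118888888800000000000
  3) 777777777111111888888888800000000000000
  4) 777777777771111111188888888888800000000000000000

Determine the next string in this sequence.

777777777777711111111118888888888888800000000000000000000

The n-th term is 2n+1 7's then 2n-2 1's then 2n+2 8's then 3n+2 0's, where the shown terms are n = 2, 3, 4, 5.
Setting n = 6 gives 13, 10, 14, 20 characters in each block.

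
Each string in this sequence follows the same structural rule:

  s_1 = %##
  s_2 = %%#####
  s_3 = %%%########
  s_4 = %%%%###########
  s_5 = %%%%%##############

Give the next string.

%%%%%%#################

The n-th term is n %'s then 3n-1 #'s (n = 1, 2, …).
Setting n = 6 gives 6, 17 characters in each block.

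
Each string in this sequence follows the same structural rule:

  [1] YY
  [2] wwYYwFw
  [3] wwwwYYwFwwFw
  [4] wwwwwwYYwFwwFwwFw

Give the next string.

Every step adds ww to the front and wFw to the end of the previous string.
So the next term is ww·wwwwwwYYwFwwFwwFw·wFw.

wwwwwwwwYYwFwwFwwFwwFw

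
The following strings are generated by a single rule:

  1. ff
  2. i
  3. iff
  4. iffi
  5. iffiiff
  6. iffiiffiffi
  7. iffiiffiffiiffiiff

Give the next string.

From term 3 onward, concatenate the last term with the second-to-last: i·ff = iff, iff·i = iffi, …
Continuing: iffiiffiffiiffiiff · iffiiffiffi gives term 8.

iffiiffiffiiffiiffiffiiffiffi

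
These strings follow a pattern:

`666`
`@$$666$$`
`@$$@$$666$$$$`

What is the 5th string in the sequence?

@$$@$$@$$@$$666$$$$$$$$

s(k+1) = @$$·s(k)·$$, so each term gains @$$ as a prefix and $$ as a suffix.
From @$$@$$666$$$$, 2 further steps: @$$@$$666$$$$ → @$$@$$@$$666$$$$$$ → (answer).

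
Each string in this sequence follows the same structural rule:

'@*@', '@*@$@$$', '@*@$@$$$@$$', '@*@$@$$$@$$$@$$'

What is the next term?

@*@$@$$$@$$$@$$$@$$

Every step adds $@$$ to the end: s(k+1) = s(k)·$@$$.
So the next term is @*@$@$$$@$$$@$$·$@$$.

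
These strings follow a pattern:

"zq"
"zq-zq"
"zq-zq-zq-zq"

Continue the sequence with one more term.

zq-zq-zq-zq-zq-zq-zq-zq

Each string is two copies of the previous one joined by '-'.
One more doubling of zq-zq-zq-zq gives the answer.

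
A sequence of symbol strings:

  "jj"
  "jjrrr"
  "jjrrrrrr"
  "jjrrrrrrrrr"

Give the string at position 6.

jjrrrrrrrrrrrrrrr

Every step adds rrr to the end: s(k+1) = s(k)·rrr.
From jjrrrrrrrrr, 2 further steps: jjrrrrrrrrr → jjrrrrrrrrrrrr → (answer).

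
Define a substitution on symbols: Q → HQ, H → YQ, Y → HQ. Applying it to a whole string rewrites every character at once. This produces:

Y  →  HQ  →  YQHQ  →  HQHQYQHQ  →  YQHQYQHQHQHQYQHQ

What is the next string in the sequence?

HQHQYQHQHQHQYQHQYQHQYQHQHQHQYQHQ

φ(YQHQYQHQHQHQYQHQ) expands symbol-by-symbol to HQ HQ YQ HQ HQ HQ YQ HQ YQ HQ YQ HQ HQ HQ YQ HQ; joining the 16 pieces gives the next term.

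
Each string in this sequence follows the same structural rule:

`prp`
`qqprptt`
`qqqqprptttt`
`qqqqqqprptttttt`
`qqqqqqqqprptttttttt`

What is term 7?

qqqqqqqqqqqqprptttttttttttt

Each term wraps the previous one in qq on the left and tt on the right.
From qqqqqqqqprptttttttt, 2 further steps: qqqqqqqqprptttttttt → qqqqqqqqqqprptttttttttt → (answer).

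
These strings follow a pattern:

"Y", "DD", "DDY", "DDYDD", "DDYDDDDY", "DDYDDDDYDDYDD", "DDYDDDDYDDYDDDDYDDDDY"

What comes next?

Each term (from the third on) is the previous term followed by the one before it: term 3 = DD·Y = DDY.
So term 8 is DDYDDDDYDDYDDDDYDDDDY·DDYDDDDYDDYDD.

DDYDDDDYDDYDDDDYDDDDYDDYDDDDYDDYDD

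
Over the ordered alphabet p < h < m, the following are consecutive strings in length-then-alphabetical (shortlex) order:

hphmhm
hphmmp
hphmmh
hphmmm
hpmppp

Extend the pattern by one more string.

hpmpph

Treat hpmppp as a base-3 numeral over the given alphabet and add one, carrying through any trailing m's.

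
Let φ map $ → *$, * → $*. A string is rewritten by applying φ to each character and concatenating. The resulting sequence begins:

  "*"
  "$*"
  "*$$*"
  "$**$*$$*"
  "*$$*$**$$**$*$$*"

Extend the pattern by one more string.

$**$*$$**$$*$**$*$$*$**$$**$*$$*

Applying the rule to each of the 16 symbols of *$$*$**$$**$*$$* gives the pieces $* *$ *$ $* *$ $* $* *$ *$ $* $* *$ $* *$ *$ $*, which concatenate to the answer.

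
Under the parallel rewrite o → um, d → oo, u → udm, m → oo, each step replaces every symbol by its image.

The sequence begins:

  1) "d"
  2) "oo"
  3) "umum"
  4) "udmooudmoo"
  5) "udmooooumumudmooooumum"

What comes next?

udmooooumumumumudmooudmooudmooooumumumumudmooudmoo

φ(udmooooumumudmooooumum) expands symbol-by-symbol to udm oo oo um um um um udm oo udm oo udm oo oo um um um um udm oo udm oo; joining the 22 pieces gives the next term.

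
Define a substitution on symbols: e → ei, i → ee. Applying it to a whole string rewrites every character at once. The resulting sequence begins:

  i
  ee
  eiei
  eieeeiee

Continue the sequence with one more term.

eieeeieieieeeiei

Expanding eieeeiee: e→ei, i→ee, e→ei, e→ei, e→ei, i→ee, e→ei, e→ei. Concatenated: ei ee ei ei ei ee ei ei.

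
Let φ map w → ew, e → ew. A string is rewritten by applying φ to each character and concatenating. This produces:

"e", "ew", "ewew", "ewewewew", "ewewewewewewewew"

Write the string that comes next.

Rewriting the 16 symbols of ewewewewewewewew one by one yields ew ew ew ew ew ew ew ew ew ew ew ew ew ew ew ew; concatenated:

ewewewewewewewewewewewewewewewew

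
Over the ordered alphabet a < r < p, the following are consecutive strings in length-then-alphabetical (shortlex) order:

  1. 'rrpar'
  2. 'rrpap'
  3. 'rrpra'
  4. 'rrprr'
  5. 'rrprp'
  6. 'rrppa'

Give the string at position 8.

rrppp

Advancing 2 positions from rrppa through rrppa → rrppr reaches term 8.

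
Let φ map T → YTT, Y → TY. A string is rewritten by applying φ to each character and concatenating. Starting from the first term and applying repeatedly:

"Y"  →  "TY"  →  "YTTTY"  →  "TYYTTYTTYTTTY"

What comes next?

Rewriting the 13 symbols of TYYTTYTTYTTTY one by one yields YTT TY TY YTT YTT TY YTT YTT TY YTT YTT YTT TY; concatenated:

YTTTYTYYTTYTTTYYTTYTTTYYTTYTTYTTTY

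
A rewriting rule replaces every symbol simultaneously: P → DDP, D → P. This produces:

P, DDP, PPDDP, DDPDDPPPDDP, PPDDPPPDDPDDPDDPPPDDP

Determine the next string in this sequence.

Applying the rule to each of the 21 symbols of PPDDPPPDDPDDPDDPPPDDP gives the pieces DDP DDP P P DDP DDP DDP P P DDP P P DDP P P DDP DDP DDP P P DDP, which concatenate to the answer.

DDPDDPPPDDPDDPDDPPPDDPPPDDPPPDDPDDPDDPPPDDP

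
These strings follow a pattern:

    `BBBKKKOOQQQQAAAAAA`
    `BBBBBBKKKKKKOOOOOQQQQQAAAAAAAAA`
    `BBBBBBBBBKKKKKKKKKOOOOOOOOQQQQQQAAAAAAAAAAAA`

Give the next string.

Each string has the form B^{3n} K^{3n} O^{3n-1} Q^{n+3} A^{3n+3} (n = 1, 2, …).
Setting n = 4 gives 12, 12, 11, 7, 15 characters in each block.

BBBBBBBBBBBBKKKKKKKKKKKKOOOOOOOOOOOQQQQQQQAAAAAAAAAAAAAAA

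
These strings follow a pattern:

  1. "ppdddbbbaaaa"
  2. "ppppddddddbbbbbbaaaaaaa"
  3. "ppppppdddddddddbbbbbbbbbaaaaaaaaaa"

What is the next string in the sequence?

ppppppppddddddddddddbbbbbbbbbbbbaaaaaaaaaaaaa

Term n consists of 2n p's, followed by 3n d's, followed by 3n b's, followed by 3n+1 a's (n = 1, 2, …).
At n = 4 the blocks have lengths 8, 12, 12, 13.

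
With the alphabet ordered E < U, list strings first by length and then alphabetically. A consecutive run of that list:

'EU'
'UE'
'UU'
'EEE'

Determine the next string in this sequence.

The successor of EEE increments the rightmost position that isn't already U and resets every position after it to E.

EEU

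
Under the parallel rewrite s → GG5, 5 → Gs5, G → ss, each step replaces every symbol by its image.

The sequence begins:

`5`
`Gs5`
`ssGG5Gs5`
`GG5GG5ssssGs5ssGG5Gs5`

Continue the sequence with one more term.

φ(GG5GG5ssssGs5ssGG5Gs5) expands symbol-by-symbol to ss ss Gs5 ss ss Gs5 GG5 GG5 GG5 GG5 ss GG5 Gs5 GG5 GG5 ss ss Gs5 ss GG5 Gs5; joining the 21 pieces gives the next term.

ssssGs5ssssGs5GG5GG5GG5GG5ssGG5Gs5GG5GG5ssssGs5ssGG5Gs5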